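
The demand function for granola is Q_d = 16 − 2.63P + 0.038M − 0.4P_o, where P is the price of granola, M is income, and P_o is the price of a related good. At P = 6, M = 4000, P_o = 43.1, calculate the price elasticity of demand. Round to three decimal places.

-0.117

Evaluating quantity at (P, M, P_o) gives Q_d = 16 − 2.63(6) + 0.038(4000) − 0.4(43.1) = 16 − 15.78 + 152 − 17.24 = 134.98.
∂Q_d/∂P = −2.63, so E_p = (−2.63)·(6/134.98) ≈ -0.117.
|E_p| < 1: demand is inelastic.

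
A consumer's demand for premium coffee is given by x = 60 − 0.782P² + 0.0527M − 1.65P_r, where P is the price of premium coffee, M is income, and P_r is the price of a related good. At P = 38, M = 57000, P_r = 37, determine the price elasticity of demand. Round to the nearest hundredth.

-1.21

x = 60 − 0.782(38)² + 0.0527(57000) − 1.65(37) = 60 − 1129.208 + 3003.9 − 61.05 = 1873.642.
∂x/∂P = −2·0.782·P = -59.432, so E_p = -59.432·(38/1873.642) ≈ -1.21.
|E_p| > 1: demand is elastic.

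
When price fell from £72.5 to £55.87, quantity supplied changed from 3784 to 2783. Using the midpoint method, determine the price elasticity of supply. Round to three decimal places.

%Δq = (2783 − 3784)/[(3784 + 2783)/2] = -1001/3283.5 ≈ -0.3049.
%ΔP = (55.87 − 72.5)/[(72.5 + 55.87)/2] = -16.63/64.185 ≈ -0.2591.
Arc elasticity E = %Δq/%ΔP ≈ -0.3049/-0.2591 ≈ 1.177.
|E| > 1: supply is elastic over this range.

1.177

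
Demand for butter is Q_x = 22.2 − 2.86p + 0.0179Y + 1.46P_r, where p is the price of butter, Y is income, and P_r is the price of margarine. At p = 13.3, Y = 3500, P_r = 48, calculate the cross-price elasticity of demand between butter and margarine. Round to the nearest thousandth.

0.600

At the given point, Q_x = 22.2 − 2.86(13.3) + 0.0179(3500) + 1.46(48) = 22.2 − 38.038 + 62.65 + 70.08 = 116.892.
∂Q_x/∂P_r = +1.46, so E_xy = 1.46·(48/116.892) ≈ 0.600.
E_xy > 0: the goods are substitutes.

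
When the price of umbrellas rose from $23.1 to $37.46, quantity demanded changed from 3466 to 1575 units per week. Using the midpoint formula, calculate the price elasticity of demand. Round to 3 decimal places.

-1.582

%Δq = (1575 − 3466)/[(3466 + 1575)/2] = -1891/2520.5 ≈ -0.7502.
%ΔP = (37.46 − 23.1)/[(23.1 + 37.46)/2] = 14.36/30.28 ≈ 0.4742.
Arc elasticity E = %Δq/%ΔP ≈ -0.7502/0.4742 ≈ -1.582.
|E| > 1: demand is elastic over this range.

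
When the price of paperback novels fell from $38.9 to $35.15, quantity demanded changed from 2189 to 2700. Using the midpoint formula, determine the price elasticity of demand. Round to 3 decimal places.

-2.064

%Δq = (2700 − 2189)/[(2189 + 2700)/2] = 511/2444.5 ≈ 0.2090.
%ΔP = (35.15 − 38.9)/[(38.9 + 35.15)/2] = -3.75/37.025 ≈ -0.1013.
Arc elasticity E = %Δq/%ΔP ≈ 0.2090/-0.1013 ≈ -2.064.
|E| > 1: demand is elastic over this range.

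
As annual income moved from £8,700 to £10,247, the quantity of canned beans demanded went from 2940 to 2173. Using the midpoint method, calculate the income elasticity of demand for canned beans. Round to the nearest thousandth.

%ΔQ = (2173 − 2940)/[(2940+2173)/2] = -767/2556.5 ≈ -0.3000.
%ΔY = (10,247 − 8,700)/[(8,700+10,247)/2] = 1547/9473.5 ≈ 0.1633.
E_I = %ΔQ/%ΔY ≈ -1.837.
E_I < 0: inferior good.

-1.837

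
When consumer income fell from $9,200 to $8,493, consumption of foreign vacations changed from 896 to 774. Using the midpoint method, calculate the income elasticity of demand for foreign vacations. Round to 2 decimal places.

%ΔQ = (774 − 896)/[(896+774)/2] = -122/835 ≈ -0.1461.
%ΔI = (8,493 − 9,200)/[(9,200+8,493)/2] = -707/8846.5 ≈ -0.0799.
E_I = %ΔQ/%ΔI ≈ 1.83.
E_I > 1: normal good (luxury).

1.83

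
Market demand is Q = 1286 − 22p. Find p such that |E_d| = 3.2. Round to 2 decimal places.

Set −bp/(a − bp) = −3.2 ⇒ bp = 3.2(a − bp) ⇒ bp(1+3.2) = 3.2·a.
p = 3.2·1286/(22·4.2) ≈ 44.54.

44.54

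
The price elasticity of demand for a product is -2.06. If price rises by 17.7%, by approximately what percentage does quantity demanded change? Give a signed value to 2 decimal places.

-36.46

%ΔQ ≈ E × %ΔP = (-2.06) × (17.7%) ≈ -36.46%.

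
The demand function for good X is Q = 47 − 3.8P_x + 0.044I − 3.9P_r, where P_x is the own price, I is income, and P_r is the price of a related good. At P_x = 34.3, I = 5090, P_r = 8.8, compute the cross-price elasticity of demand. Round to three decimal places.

Evaluating quantity at (P_x, I, P_r) gives Q = 47 − 3.8(34.3) + 0.044(5090) − 3.9(8.8) = 47 − 130.34 + 223.96 − 34.32 = 106.3.
∂Q/∂P_r = −3.9, so E_xy = -3.9·(8.8/106.3) ≈ -0.323.
E_xy < 0: the goods are complements.

-0.323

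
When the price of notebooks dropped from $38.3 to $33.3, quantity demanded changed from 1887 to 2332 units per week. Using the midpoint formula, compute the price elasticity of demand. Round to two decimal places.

%ΔQ = (2332 − 1887)/[(1887 + 2332)/2] = 445/2109.5 ≈ 0.2110.
%Δp = (33.3 − 38.3)/[(38.3 + 33.3)/2] = -5/35.8 ≈ -0.1397.
Arc elasticity E = %ΔQ/%Δp ≈ 0.2110/-0.1397 ≈ -1.51.
|E| > 1: demand is elastic over this range.

-1.51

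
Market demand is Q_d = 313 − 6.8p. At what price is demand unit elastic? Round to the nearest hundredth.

For linear demand Q_d = a − bp, E = −bp/(a − bp). |E| = 1 ⇒ bp = a − bp ⇒ p = a/(2b).
p = 313/(2·6.8) ≈ 23.01.

23.01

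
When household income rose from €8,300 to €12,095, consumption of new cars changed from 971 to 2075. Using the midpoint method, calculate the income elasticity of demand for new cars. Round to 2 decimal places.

%ΔQ = (2075 − 971)/[(971+2075)/2] = 1104/1523 ≈ 0.7249.
%ΔM = (12,095 − 8,300)/[(8,300+12,095)/2] = 3795/10197.5 ≈ 0.3722.
E_I = %ΔQ/%ΔM ≈ 1.95.
E_I > 1: normal good (luxury).

1.95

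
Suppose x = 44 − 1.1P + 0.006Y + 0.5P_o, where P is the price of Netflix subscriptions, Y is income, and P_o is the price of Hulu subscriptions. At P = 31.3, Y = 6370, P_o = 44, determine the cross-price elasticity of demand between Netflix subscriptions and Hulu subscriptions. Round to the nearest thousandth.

0.315

x = 44 − 1.1(31.3) + 0.006(6370) + 0.5(44) = 44 − 34.43 + 38.22 + 22 = 69.79.
∂x/∂P_o = +0.5, so E_xy = 0.5·(44/69.79) ≈ 0.315.
E_xy > 0: the goods are substitutes.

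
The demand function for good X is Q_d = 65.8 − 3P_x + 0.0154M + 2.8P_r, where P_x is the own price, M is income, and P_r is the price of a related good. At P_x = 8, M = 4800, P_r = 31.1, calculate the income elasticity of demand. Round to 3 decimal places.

First evaluate Q_d: 65.8 − 3(8) + 0.0154(4800) + 2.8(31.1) = 65.8 − 24 + 73.92 + 87.08 = 202.8.
∂Q_d/∂M = +0.0154, so E_I = 0.0154·(4800/202.8) ≈ 0.364.
E_I ∈ (0,1): normal good (necessity).

0.364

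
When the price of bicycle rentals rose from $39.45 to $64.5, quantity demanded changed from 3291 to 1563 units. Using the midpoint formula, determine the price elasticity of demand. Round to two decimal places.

%ΔQ = (1563 − 3291)/[(3291 + 1563)/2] = -1728/2427 ≈ -0.7120.
%Δp = (64.5 − 39.45)/[(39.45 + 64.5)/2] = 25.05/51.975 ≈ 0.4820.
Arc elasticity E = %ΔQ/%Δp ≈ -0.7120/0.4820 ≈ -1.48.
|E| > 1: demand is elastic over this range.

-1.48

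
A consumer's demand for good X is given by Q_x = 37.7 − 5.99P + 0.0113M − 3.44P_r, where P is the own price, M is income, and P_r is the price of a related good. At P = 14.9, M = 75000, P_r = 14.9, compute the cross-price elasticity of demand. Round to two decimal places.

First evaluate Q_x: 37.7 − 5.99(14.9) + 0.0113(75000) − 3.44(14.9) = 37.7 − 89.251 + 847.5 − 51.256 = 744.693.
∂Q_x/∂P_r = −3.44, so E_xy = -3.44·(14.9/744.693) ≈ -0.07.
E_xy < 0: the goods are complements.

-0.07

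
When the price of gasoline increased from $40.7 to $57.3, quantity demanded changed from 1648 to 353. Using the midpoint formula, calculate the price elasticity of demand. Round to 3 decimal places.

%Δq = (353 − 1648)/[(1648 + 353)/2] = -1295/1000.5 ≈ -1.2944.
%ΔP = (57.3 − 40.7)/[(40.7 + 57.3)/2] = 16.6/49 ≈ 0.3388.
Arc elasticity E = %Δq/%ΔP ≈ -1.2944/0.3388 ≈ -3.821.
|E| > 1: demand is elastic over this range.

-3.821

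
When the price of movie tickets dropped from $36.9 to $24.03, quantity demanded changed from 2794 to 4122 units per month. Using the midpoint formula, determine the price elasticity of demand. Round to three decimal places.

-0.909

%ΔQ = (4122 − 2794)/[(2794 + 4122)/2] = 1328/3458 ≈ 0.3840.
%Δp = (24.03 − 36.9)/[(36.9 + 24.03)/2] = -12.87/30.465 ≈ -0.4225.
Arc elasticity E = %ΔQ/%Δp ≈ 0.3840/-0.4225 ≈ -0.909.
|E| < 1: demand is inelastic over this range.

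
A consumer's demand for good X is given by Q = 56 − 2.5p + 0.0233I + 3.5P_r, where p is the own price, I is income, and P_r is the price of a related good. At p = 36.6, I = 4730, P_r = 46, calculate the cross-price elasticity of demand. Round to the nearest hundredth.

Evaluating quantity at (p, I, P_r) gives Q = 56 − 2.5(36.6) + 0.0233(4730) + 3.5(46) = 56 − 91.5 + 110.209 + 161 = 235.709.
∂Q/∂P_r = +3.5, so E_xy = 3.5·(46/235.709) ≈ 0.68.
E_xy > 0: the goods are substitutes.

0.68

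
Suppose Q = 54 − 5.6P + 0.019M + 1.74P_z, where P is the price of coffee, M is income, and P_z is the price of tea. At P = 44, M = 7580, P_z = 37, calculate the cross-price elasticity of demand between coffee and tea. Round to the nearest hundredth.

4.02

Q = 54 − 5.6(44) + 0.019(7580) + 1.74(37) = 54 − 246.4 + 144.02 + 64.38 = 16.
∂Q/∂P_z = +1.74, so E_xy = 1.74·(37/16) ≈ 4.02.
E_xy > 0: the goods are substitutes.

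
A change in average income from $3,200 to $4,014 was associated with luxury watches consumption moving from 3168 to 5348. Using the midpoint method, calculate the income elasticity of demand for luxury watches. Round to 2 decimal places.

2.27

%ΔQ = (5348 − 3168)/[(3168+5348)/2] = 2180/4258 ≈ 0.5120.
%ΔM = (4,014 − 3,200)/[(3,200+4,014)/2] = 814/3607 ≈ 0.2257.
E_I = %ΔQ/%ΔM ≈ 2.27.
E_I > 1: normal good (luxury).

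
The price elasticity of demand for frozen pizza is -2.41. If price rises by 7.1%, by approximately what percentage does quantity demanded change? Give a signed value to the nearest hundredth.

-17.11

%ΔQ ≈ E × %ΔP = (-2.41) × (7.1%) ≈ -17.11%.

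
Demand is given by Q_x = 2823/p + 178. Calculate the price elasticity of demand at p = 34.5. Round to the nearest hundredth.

-0.31

At p = 34.5, Q_x = 259.8261.
dQ_x/dp = −2823/p² = −2.3718.
Point elasticity E = (dQ_x/dp)·(p/Q_x) = -2.3718 × 34.5/259.8261 ≈ -0.31.
|E| < 1, so demand is inelastic at this price.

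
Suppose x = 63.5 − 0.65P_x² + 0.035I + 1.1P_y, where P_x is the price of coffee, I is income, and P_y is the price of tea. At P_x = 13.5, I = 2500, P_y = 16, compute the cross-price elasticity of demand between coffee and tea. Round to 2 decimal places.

First evaluate x: 63.5 − 0.65(13.5)² + 0.035(2500) + 1.1(16) = 63.5 − 118.4625 + 87.5 + 17.6 = 50.1375.
∂x/∂P_y = +1.1, so E_xy = 1.1·(16/50.1375) ≈ 0.35.
E_xy > 0: the goods are substitutes.

0.35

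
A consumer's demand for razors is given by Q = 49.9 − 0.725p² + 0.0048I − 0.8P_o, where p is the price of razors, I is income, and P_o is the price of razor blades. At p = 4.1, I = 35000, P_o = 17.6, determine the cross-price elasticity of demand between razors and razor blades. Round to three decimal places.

-0.073

Substituting, Q = 49.9 − 0.725(4.1)² + 0.0048(35000) − 0.8(17.6) = 49.9 − 12.1873 + 168 − 14.08 = 191.6328.
∂Q/∂P_o = −0.8, so E_xy = -0.8·(17.6/191.6328) ≈ -0.073.
E_xy < 0: the goods are complements.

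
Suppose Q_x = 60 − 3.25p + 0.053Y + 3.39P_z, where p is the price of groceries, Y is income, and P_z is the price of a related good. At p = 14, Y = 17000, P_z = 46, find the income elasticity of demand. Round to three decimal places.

Q_x = 60 − 3.25(14) + 0.053(17000) + 3.39(46) = 60 − 45.5 + 901 + 155.94 = 1071.44.
∂Q_x/∂Y = +0.053, so E_I = 0.053·(17000/1071.44) ≈ 0.841.
E_I ∈ (0,1): normal good (necessity).

0.841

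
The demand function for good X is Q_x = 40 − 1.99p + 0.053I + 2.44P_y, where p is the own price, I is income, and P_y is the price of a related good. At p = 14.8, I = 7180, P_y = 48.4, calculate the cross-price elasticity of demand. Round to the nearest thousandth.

Q_x = 40 − 1.99(14.8) + 0.053(7180) + 2.44(48.4) = 40 − 29.452 + 380.54 + 118.096 = 509.184.
∂Q_x/∂P_y = +2.44, so E_xy = 2.44·(48.4/509.184) ≈ 0.232.
E_xy > 0: the goods are substitutes.

0.232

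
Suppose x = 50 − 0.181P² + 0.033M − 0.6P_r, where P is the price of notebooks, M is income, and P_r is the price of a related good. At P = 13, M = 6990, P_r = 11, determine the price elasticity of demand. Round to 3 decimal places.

-0.251

First evaluate x: 50 − 0.181(13)² + 0.033(6990) − 0.6(11) = 50 − 30.589 + 230.67 − 6.6 = 243.481.
∂x/∂P = −2·0.181·P = -4.706, so E_p = -4.706·(13/243.481) ≈ -0.251.
|E_p| < 1: demand is inelastic.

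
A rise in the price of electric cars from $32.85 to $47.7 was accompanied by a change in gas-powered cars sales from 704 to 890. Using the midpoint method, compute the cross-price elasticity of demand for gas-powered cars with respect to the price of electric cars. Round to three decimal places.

%ΔQ_x = (890 − 704)/[(704+890)/2] = 186/797 ≈ 0.2334.
%ΔP_y = (47.7 − 32.85)/[(32.85+47.7)/2] ≈ 0.3687.
E_xy = 0.2334/0.3687 ≈ 0.633.
E_xy > 0, so gas-powered cars and electric cars are substitutes.

0.633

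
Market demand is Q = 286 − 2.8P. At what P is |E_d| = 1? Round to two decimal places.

For linear demand Q = a − bP, E = −bP/(a − bP). |E| = 1 ⇒ bP = a − bP ⇒ P = a/(2b).
P = 286/(2·2.8) ≈ 51.07.

51.07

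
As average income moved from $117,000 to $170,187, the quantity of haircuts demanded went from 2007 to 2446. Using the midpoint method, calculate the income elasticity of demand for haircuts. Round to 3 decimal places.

%ΔQ = (2446 − 2007)/[(2007+2446)/2] = 439/2226.5 ≈ 0.1972.
%ΔI = (170,187 − 117,000)/[(117,000+170,187)/2] = 53187/143593.5 ≈ 0.3704.
E_I = %ΔQ/%ΔI ≈ 0.532.
E_I ∈ (0,1): normal good (necessity).

0.532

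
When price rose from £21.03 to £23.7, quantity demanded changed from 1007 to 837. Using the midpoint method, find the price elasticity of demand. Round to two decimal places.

-1.54

%Δq = (837 − 1007)/[(1007 + 837)/2] = -170/922 ≈ -0.1844.
%Δp = (23.7 − 21.03)/[(21.03 + 23.7)/2] = 2.67/22.365 ≈ 0.1194.
Arc elasticity E = %Δq/%Δp ≈ -0.1844/0.1194 ≈ -1.54.
|E| > 1: demand is elastic over this range.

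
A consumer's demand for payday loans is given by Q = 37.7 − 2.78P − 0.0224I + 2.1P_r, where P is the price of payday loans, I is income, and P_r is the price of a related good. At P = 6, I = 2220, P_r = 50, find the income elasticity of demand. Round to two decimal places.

-0.65

Substituting, Q = 37.7 − 2.78(6) − 0.0224(2220) + 2.1(50) = 37.7 − 16.68 − 49.728 + 105 = 76.292.
∂Q/∂I = −0.0224, so E_I = -0.0224·(2220/76.292) ≈ -0.65.
E_I < 0: inferior good.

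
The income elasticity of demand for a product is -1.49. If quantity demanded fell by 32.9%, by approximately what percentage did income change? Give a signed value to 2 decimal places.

22.08

%ΔQ ≈ E × %ΔI ⇒ %ΔI = %ΔQ / E = (-32.9%)/(-1.49) ≈ 22.08%.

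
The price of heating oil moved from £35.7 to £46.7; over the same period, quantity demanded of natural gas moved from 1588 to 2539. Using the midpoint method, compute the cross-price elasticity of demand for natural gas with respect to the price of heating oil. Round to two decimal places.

1.73

%ΔQ_x = (2539 − 1588)/[(1588+2539)/2] = 951/2063.5 ≈ 0.4609.
%ΔP_y = (46.7 − 35.7)/[(35.7+46.7)/2] ≈ 0.2670.
E_xy = 0.4609/0.2670 ≈ 1.73.
E_xy > 0, so natural gas and heating oil are substitutes.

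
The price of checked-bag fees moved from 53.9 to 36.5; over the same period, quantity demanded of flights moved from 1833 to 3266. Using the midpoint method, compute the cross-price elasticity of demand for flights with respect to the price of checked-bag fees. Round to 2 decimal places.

-1.46

%ΔQ_x = (3266 − 1833)/[(1833+3266)/2] = 1433/2549.5 ≈ 0.5621.
%ΔP_y = (36.5 − 53.9)/[(53.9+36.5)/2] ≈ -0.3850.
E_xy = 0.5621/-0.3850 ≈ -1.46.
E_xy < 0, so flights and checked-bag fees are complements.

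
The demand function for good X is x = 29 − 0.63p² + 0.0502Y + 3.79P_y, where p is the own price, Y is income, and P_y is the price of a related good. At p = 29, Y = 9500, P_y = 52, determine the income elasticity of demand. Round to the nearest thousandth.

Evaluating quantity at (p, Y, P_y) gives x = 29 − 0.63(29)² + 0.0502(9500) + 3.79(52) = 29 − 529.83 + 476.9 + 197.08 = 173.15.
∂x/∂Y = +0.0502, so E_I = 0.0502·(9500/173.15) ≈ 2.754.
E_I > 1: normal good (luxury).

2.754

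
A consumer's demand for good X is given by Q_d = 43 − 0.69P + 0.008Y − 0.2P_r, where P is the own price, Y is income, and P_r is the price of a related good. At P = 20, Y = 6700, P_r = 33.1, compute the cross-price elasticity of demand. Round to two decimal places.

Substituting, Q_d = 43 − 0.69(20) + 0.008(6700) − 0.2(33.1) = 43 − 13.8 + 53.6 − 6.62 = 76.18.
∂Q_d/∂P_r = −0.2, so E_xy = -0.2·(33.1/76.18) ≈ -0.09.
E_xy < 0: the goods are complements.

-0.09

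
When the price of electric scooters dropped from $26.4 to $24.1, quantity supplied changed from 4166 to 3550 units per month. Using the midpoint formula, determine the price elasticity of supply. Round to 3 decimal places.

1.753

%Δq = (3550 − 4166)/[(4166 + 3550)/2] = -616/3858 ≈ -0.1597.
%ΔP = (24.1 − 26.4)/[(26.4 + 24.1)/2] = -2.3/25.25 ≈ -0.0911.
Arc elasticity E = %Δq/%ΔP ≈ -0.1597/-0.0911 ≈ 1.753.
|E| > 1: supply is elastic over this range.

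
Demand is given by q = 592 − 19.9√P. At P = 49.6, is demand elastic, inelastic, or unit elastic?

inelastic

At P = 49.6, q = 451.8497.
dq/dP = −19.9/(2√P) = −19.9/(2·7.0427).
Point elasticity E = (dq/dP)·(P/q) = -1.4128 × 49.6/451.8497 ≈ -0.155.
|E| ≈ 0.155 < 1, so demand is inelastic.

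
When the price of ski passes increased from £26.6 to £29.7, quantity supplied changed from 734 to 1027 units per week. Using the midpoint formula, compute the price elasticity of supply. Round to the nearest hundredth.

3.02

%Δq = (1027 − 734)/[(734 + 1027)/2] = 293/880.5 ≈ 0.3328.
%Δp = (29.7 − 26.6)/[(26.6 + 29.7)/2] = 3.1/28.15 ≈ 0.1101.
Arc elasticity E = %Δq/%Δp ≈ 0.3328/0.1101 ≈ 3.02.
|E| > 1: supply is elastic over this range.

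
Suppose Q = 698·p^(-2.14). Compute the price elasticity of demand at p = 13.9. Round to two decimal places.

-2.14

For a Cobb–Douglas (constant-elasticity) form Q = A·p^α·…, the elasticity with respect to p equals the exponent α at every point.
Here the exponent on p is -2.14, so the price elasticity of demand is -2.14.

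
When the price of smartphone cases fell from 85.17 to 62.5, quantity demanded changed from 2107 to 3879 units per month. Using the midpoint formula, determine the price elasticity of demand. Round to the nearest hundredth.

%Δq = (3879 − 2107)/[(2107 + 3879)/2] = 1772/2993 ≈ 0.5920.
%ΔP = (62.5 − 85.17)/[(85.17 + 62.5)/2] = -22.67/73.835 ≈ -0.3070.
Arc elasticity E = %Δq/%ΔP ≈ 0.5920/-0.3070 ≈ -1.93.
|E| > 1: demand is elastic over this range.

-1.93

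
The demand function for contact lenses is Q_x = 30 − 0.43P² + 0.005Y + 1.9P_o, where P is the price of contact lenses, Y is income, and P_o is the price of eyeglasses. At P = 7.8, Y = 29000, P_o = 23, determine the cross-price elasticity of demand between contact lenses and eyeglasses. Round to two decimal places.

0.23

Evaluating quantity at (P, Y, P_o) gives Q_x = 30 − 0.43(7.8)² + 0.005(29000) + 1.9(23) = 30 − 26.1612 + 145 + 43.7 = 192.5388.
∂Q_x/∂P_o = +1.9, so E_xy = 1.9·(23/192.5388) ≈ 0.23.
E_xy > 0: the goods are substitutes.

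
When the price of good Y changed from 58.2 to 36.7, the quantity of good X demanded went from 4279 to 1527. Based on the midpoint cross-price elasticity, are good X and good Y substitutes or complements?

substitutes

%ΔQ_x = (1527 − 4279)/[(4279+1527)/2] = -2752/2903 ≈ -0.9480.
%ΔP_y = (36.7 − 58.2)/[(58.2+36.7)/2] ≈ -0.4531.
E_xy = -0.9480/-0.4531 ≈ 2.092.
E_xy > 0, so the goods are substitutes.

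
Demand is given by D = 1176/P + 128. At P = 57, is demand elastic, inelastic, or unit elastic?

At P = 57, D = 148.6316.
dD/dP = −1176/P² = −0.362.
Point elasticity E = (dD/dP)·(P/D) = -0.362 × 57/148.6316 ≈ -0.139.
|E| ≈ 0.139 < 1, so demand is inelastic.

inelastic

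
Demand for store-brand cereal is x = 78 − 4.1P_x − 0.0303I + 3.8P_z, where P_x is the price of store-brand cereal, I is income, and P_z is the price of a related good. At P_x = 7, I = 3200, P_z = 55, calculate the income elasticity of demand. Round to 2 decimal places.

At the given point, x = 78 − 4.1(7) − 0.0303(3200) + 3.8(55) = 78 − 28.7 − 96.96 + 209 = 161.34.
∂x/∂I = −0.0303, so E_I = -0.0303·(3200/161.34) ≈ -0.60.
E_I < 0: inferior good.

-0.60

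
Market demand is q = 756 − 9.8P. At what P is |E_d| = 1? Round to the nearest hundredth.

38.57

For linear demand q = a − bP, E = −bP/(a − bP). |E| = 1 ⇒ bP = a − bP ⇒ P = a/(2b).
P = 756/(2·9.8) ≈ 38.57.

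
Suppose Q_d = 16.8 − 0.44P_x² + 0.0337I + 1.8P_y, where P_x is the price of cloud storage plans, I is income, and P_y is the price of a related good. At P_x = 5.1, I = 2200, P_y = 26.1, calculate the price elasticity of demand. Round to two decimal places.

-0.18

Substituting, Q_d = 16.8 − 0.44(5.1)² + 0.0337(2200) + 1.8(26.1) = 16.8 − 11.4444 + 74.14 + 46.98 = 126.4756.
∂Q_d/∂P_x = −2·0.44·P_x = -4.488, so E_p = -4.488·(5.1/126.4756) ≈ -0.18.
|E_p| < 1: demand is inelastic.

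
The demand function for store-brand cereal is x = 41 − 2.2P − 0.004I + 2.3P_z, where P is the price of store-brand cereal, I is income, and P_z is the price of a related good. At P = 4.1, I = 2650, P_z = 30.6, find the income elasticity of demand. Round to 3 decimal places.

First evaluate x: 41 − 2.2(4.1) − 0.004(2650) + 2.3(30.6) = 41 − 9.02 − 10.6 + 70.38 = 91.76.
∂x/∂I = −0.004, so E_I = -0.004·(2650/91.76) ≈ -0.116.
E_I < 0: inferior good.

-0.116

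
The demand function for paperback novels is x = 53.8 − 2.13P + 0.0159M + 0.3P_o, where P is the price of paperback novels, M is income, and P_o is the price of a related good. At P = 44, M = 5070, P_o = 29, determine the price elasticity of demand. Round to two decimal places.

Evaluating quantity at (P, M, P_o) gives x = 53.8 − 2.13(44) + 0.0159(5070) + 0.3(29) = 53.8 − 93.72 + 80.613 + 8.7 = 49.393.
∂x/∂P = −2.13, so E_p = (−2.13)·(44/49.393) ≈ -1.90.
|E_p| > 1: demand is elastic.

-1.90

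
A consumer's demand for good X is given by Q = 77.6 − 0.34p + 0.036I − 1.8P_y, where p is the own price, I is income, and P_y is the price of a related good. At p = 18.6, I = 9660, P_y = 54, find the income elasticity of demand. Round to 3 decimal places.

1.081

Substituting, Q = 77.6 − 0.34(18.6) + 0.036(9660) − 1.8(54) = 77.6 − 6.324 + 347.76 − 97.2 = 321.836.
∂Q/∂I = +0.036, so E_I = 0.036·(9660/321.836) ≈ 1.081.
E_I > 1: normal good (luxury).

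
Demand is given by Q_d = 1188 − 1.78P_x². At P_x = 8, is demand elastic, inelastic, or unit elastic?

inelastic

At P_x = 8, Q_d = 1074.08.
dQ_d/dP_x = −2·1.78·P_x = −28.48.
Point elasticity E = (dQ_d/dP_x)·(P_x/Q_d) = -28.48 × 8/1074.08 ≈ -0.212.
|E| ≈ 0.212 < 1, so demand is inelastic.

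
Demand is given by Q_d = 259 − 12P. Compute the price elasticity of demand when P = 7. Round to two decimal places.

At P = 7, Q_d = 175.
dQ_d/dP = −12.
Point elasticity E = (dQ_d/dP)·(P/Q_d) = -12 × 7/175 ≈ -0.48.
|E| < 1, so demand is inelastic at this price.

-0.48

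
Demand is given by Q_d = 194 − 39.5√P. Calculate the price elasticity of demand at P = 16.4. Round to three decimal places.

At P = 16.4, Q_d = 34.0372.
dQ_d/dP = −39.5/(2√P) = −39.5/(2·4.0497).
Point elasticity E = (dQ_d/dP)·(P/Q_d) = -4.8769 × 16.4/34.0372 ≈ -2.350.
|E| > 1, so demand is elastic at this price.

-2.350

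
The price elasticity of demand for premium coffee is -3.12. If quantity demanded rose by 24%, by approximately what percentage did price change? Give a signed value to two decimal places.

%ΔQ ≈ E × %ΔP ⇒ %ΔP = %ΔQ / E = (24%)/(-3.12) ≈ -7.69%.

-7.69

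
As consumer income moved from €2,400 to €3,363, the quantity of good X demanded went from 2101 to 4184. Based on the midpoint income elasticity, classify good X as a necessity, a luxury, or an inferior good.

%ΔQ = (4184 − 2101)/[(2101+4184)/2] = 2083/3142.5 ≈ 0.6628.
%ΔM = (3,363 − 2,400)/[(2,400+3,363)/2] = 963/2881.5 ≈ 0.3342.
E_I = %ΔQ/%ΔM ≈ 1.983.
E_I > 1: normal good (luxury).

luxury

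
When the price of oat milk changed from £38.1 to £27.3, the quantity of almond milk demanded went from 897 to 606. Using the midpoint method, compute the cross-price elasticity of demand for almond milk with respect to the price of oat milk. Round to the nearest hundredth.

%ΔQ_x = (606 − 897)/[(897+606)/2] = -291/751.5 ≈ -0.3872.
%ΔP_y = (27.3 − 38.1)/[(38.1+27.3)/2] ≈ -0.3303.
E_xy = -0.3872/-0.3303 ≈ 1.17.
E_xy > 0, so almond milk and oat milk are substitutes.

1.17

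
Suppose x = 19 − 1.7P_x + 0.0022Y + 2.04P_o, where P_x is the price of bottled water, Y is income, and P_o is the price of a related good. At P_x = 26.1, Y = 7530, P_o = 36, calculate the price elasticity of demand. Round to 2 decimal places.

Substituting, x = 19 − 1.7(26.1) + 0.0022(7530) + 2.04(36) = 19 − 44.37 + 16.566 + 73.44 = 64.636.
∂x/∂P_x = −1.7, so E_p = (−1.7)·(26.1/64.636) ≈ -0.69.
|E_p| < 1: demand is inelastic.

-0.69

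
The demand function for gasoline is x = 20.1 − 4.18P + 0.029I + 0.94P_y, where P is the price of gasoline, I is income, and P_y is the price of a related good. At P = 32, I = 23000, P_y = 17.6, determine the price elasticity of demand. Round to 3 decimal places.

First evaluate x: 20.1 − 4.18(32) + 0.029(23000) + 0.94(17.6) = 20.1 − 133.76 + 667 + 16.544 = 569.884.
∂x/∂P = −4.18, so E_p = (−4.18)·(32/569.884) ≈ -0.235.
|E_p| < 1: demand is inelastic.

-0.235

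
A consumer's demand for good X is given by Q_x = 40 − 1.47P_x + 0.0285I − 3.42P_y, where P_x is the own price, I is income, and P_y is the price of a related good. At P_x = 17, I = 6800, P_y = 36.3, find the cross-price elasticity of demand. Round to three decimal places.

-1.466

First evaluate Q_x: 40 − 1.47(17) + 0.0285(6800) − 3.42(36.3) = 40 − 24.99 + 193.8 − 124.146 = 84.664.
∂Q_x/∂P_y = −3.42, so E_xy = -3.42·(36.3/84.664) ≈ -1.466.
E_xy < 0: the goods are complements.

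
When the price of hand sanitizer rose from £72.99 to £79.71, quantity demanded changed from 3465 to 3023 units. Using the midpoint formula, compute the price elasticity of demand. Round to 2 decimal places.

%ΔQ = (3023 − 3465)/[(3465 + 3023)/2] = -442/3244 ≈ -0.1363.
%Δp = (79.71 − 72.99)/[(72.99 + 79.71)/2] = 6.72/76.35 ≈ 0.0880.
Arc elasticity E = %ΔQ/%Δp ≈ -0.1363/0.0880 ≈ -1.55.
|E| > 1: demand is elastic over this range.

-1.55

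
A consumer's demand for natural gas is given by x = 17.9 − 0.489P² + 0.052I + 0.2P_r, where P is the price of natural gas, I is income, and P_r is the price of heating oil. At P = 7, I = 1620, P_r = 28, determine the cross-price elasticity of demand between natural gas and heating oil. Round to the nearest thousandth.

0.067

x = 17.9 − 0.489(7)² + 0.052(1620) + 0.2(28) = 17.9 − 23.961 + 84.24 + 5.6 = 83.779.
∂x/∂P_r = +0.2, so E_xy = 0.2·(28/83.779) ≈ 0.067.
E_xy > 0: the goods are substitutes.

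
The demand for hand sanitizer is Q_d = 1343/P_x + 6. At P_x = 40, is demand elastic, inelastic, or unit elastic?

At P_x = 40, Q_d = 39.575.
dQ_d/dP_x = −1343/P_x² = −0.8394.
Point elasticity E = (dQ_d/dP_x)·(P_x/Q_d) = -0.8394 × 40/39.575 ≈ -0.848.
|E| ≈ 0.848 < 1, so demand is inelastic.

inelastic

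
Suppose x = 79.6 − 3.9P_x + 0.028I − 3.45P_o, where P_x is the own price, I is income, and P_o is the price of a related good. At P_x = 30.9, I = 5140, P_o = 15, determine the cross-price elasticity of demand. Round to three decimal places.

-1.010

At the given point, x = 79.6 − 3.9(30.9) + 0.028(5140) − 3.45(15) = 79.6 − 120.51 + 143.92 − 51.75 = 51.26.
∂x/∂P_o = −3.45, so E_xy = -3.45·(15/51.26) ≈ -1.010.
E_xy < 0: the goods are complements.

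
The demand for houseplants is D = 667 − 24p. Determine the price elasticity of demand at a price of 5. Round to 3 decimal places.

-0.219

At p = 5, D = 547.
dD/dp = −24.
Point elasticity E = (dD/dp)·(p/D) = -24 × 5/547 ≈ -0.219.
|E| < 1, so demand is inelastic at this price.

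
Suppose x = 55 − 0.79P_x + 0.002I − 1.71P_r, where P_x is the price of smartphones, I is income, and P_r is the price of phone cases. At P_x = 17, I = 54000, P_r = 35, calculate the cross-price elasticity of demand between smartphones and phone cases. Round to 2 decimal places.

-0.67

Evaluating quantity at (P_x, I, P_r) gives x = 55 − 0.79(17) + 0.002(54000) − 1.71(35) = 55 − 13.43 + 108 − 59.85 = 89.72.
∂x/∂P_r = −1.71, so E_xy = -1.71·(35/89.72) ≈ -0.67.
E_xy < 0: the goods are complements.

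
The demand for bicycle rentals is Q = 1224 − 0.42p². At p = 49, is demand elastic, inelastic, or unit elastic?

At p = 49, Q = 215.58.
dQ/dp = −2·0.42·p = −41.16.
Point elasticity E = (dQ/dp)·(p/Q) = -41.16 × 49/215.58 ≈ -9.355.
|E| ≈ 9.355 > 1, so demand is elastic.

elastic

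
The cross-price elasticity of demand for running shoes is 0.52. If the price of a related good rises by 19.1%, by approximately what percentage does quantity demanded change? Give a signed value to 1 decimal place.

9.9

%ΔQ ≈ E × %ΔP_y = (0.52) × (19.1%) ≈ 9.9%.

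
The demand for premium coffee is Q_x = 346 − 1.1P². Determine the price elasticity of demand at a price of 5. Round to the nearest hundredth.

-0.17

At P = 5, Q_x = 318.5.
dQ_x/dP = −2·1.1·P = −11.
Point elasticity E = (dQ_x/dP)·(P/Q_x) = -11 × 5/318.5 ≈ -0.17.
|E| < 1, so demand is inelastic at this price.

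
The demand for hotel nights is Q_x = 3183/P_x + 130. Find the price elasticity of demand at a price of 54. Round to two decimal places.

At P_x = 54, Q_x = 188.9444.
dQ_x/dP_x = −3183/P_x² = −1.0916.
Point elasticity E = (dQ_x/dP_x)·(P_x/Q_x) = -1.0916 × 54/188.9444 ≈ -0.31.
|E| < 1, so demand is inelastic at this price.

-0.31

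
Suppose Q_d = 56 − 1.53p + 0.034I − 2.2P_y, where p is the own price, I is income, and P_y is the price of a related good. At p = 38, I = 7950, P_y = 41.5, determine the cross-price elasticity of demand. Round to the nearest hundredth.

Evaluating quantity at (p, I, P_y) gives Q_d = 56 − 1.53(38) + 0.034(7950) − 2.2(41.5) = 56 − 58.14 + 270.3 − 91.3 = 176.86.
∂Q_d/∂P_y = −2.2, so E_xy = -2.2·(41.5/176.86) ≈ -0.52.
E_xy < 0: the goods are complements.

-0.52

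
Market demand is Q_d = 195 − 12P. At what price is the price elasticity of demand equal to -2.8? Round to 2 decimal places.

Set −bP/(a − bP) = −2.8 ⇒ bP = 2.8(a − bP) ⇒ bP(1+2.8) = 2.8·a.
P = 2.8·195/(12·3.8) ≈ 11.97.

11.97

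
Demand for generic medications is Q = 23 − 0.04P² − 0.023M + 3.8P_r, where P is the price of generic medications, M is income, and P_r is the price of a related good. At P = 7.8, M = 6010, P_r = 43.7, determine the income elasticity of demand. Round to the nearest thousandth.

At the given point, Q = 23 − 0.04(7.8)² − 0.023(6010) + 3.8(43.7) = 23 − 2.4336 − 138.23 + 166.06 = 48.3964.
∂Q/∂M = −0.023, so E_I = -0.023·(6010/48.3964) ≈ -2.856.
E_I < 0: inferior good.

-2.856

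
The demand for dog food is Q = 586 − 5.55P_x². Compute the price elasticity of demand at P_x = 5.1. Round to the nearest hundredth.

At P_x = 5.1, Q = 441.6445.
dQ/dP_x = −2·5.55·P_x = −56.61.
Point elasticity E = (dQ/dP_x)·(P_x/Q) = -56.61 × 5.1/441.6445 ≈ -0.65.
|E| < 1, so demand is inelastic at this price.

-0.65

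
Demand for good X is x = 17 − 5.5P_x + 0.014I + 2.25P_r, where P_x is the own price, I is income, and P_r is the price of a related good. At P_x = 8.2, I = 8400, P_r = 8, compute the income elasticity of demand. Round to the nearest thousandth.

x = 17 − 5.5(8.2) + 0.014(8400) + 2.25(8) = 17 − 45.1 + 117.6 + 18 = 107.5.
∂x/∂I = +0.014, so E_I = 0.014·(8400/107.5) ≈ 1.094.
E_I > 1: normal good (luxury).

1.094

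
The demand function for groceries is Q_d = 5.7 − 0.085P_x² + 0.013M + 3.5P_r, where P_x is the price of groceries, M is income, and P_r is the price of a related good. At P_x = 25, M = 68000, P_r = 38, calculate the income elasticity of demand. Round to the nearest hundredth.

0.91

At the given point, Q_d = 5.7 − 0.085(25)² + 0.013(68000) + 3.5(38) = 5.7 − 53.125 + 884 + 133 = 969.575.
∂Q_d/∂M = +0.013, so E_I = 0.013·(68000/969.575) ≈ 0.91.
E_I ∈ (0,1): normal good (necessity).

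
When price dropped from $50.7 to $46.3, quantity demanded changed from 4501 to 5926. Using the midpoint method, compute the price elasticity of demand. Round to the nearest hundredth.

%Δq = (5926 − 4501)/[(4501 + 5926)/2] = 1425/5213.5 ≈ 0.2733.
%Δp = (46.3 − 50.7)/[(50.7 + 46.3)/2] = -4.4/48.5 ≈ -0.0907.
Arc elasticity E = %Δq/%Δp ≈ 0.2733/-0.0907 ≈ -3.01.
|E| > 1: demand is elastic over this range.

-3.01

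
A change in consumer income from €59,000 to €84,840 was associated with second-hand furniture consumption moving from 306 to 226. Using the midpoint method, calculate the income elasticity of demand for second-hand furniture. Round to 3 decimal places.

-0.837

%ΔQ = (226 − 306)/[(306+226)/2] = -80/266 ≈ -0.3008.
%ΔI = (84,840 − 59,000)/[(59,000+84,840)/2] = 25840/71920 ≈ 0.3593.
E_I = %ΔQ/%ΔI ≈ -0.837.
E_I < 0: inferior good.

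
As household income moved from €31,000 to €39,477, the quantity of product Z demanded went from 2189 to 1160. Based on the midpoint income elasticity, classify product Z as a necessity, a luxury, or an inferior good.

%ΔQ = (1160 − 2189)/[(2189+1160)/2] = -1029/1674.5 ≈ -0.6145.
%ΔI = (39,477 − 31,000)/[(31,000+39,477)/2] = 8477/35238.5 ≈ 0.2406.
E_I = %ΔQ/%ΔI ≈ -2.554.
E_I < 0: inferior good.

inferior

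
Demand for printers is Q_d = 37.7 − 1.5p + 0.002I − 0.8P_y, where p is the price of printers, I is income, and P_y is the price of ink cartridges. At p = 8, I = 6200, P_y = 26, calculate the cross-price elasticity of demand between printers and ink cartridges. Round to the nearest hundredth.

First evaluate Q_d: 37.7 − 1.5(8) + 0.002(6200) − 0.8(26) = 37.7 − 12 + 12.4 − 20.8 = 17.3.
∂Q_d/∂P_y = −0.8, so E_xy = -0.8·(26/17.3) ≈ -1.20.
E_xy < 0: the goods are complements.

-1.20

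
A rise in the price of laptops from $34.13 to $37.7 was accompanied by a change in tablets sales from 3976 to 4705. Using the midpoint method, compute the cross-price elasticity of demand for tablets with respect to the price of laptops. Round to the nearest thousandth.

%ΔQ_x = (4705 − 3976)/[(3976+4705)/2] = 729/4340.5 ≈ 0.1680.
%ΔP_y = (37.7 − 34.13)/[(34.13+37.7)/2] ≈ 0.0994.
E_xy = 0.1680/0.0994 ≈ 1.690.
E_xy > 0, so tablets and laptops are substitutes.

1.690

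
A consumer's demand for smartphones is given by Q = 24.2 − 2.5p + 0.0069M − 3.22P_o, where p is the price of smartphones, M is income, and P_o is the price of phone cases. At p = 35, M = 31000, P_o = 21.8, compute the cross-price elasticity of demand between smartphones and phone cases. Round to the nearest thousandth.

-0.873

First evaluate Q: 24.2 − 2.5(35) + 0.0069(31000) − 3.22(21.8) = 24.2 − 87.5 + 213.9 − 70.196 = 80.404.
∂Q/∂P_o = −3.22, so E_xy = -3.22·(21.8/80.404) ≈ -0.873.
E_xy < 0: the goods are complements.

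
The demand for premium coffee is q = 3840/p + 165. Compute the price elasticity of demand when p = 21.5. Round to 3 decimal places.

-0.520

At p = 21.5, q = 343.6047.
dq/dp = −3840/p² = −8.3072.
Point elasticity E = (dq/dp)·(p/q) = -8.3072 × 21.5/343.6047 ≈ -0.520.
|E| < 1, so demand is inelastic at this price.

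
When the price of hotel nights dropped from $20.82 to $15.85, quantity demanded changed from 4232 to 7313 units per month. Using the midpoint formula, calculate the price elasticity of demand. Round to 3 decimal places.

-1.969

%Δq = (7313 − 4232)/[(4232 + 7313)/2] = 3081/5772.5 ≈ 0.5337.
%ΔP = (15.85 − 20.82)/[(20.82 + 15.85)/2] = -4.97/18.335 ≈ -0.2711.
Arc elasticity E = %Δq/%ΔP ≈ 0.5337/-0.2711 ≈ -1.969.
|E| > 1: demand is elastic over this range.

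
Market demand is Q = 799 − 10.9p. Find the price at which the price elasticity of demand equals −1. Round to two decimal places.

36.65

For linear demand Q = a − bp, E = −bp/(a − bp). |E| = 1 ⇒ bp = a − bp ⇒ p = a/(2b).
p = 799/(2·10.9) ≈ 36.65.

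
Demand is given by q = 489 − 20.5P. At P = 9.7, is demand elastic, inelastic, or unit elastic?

inelastic

At P = 9.7, q = 290.15.
dq/dP = −20.5.
Point elasticity E = (dq/dP)·(P/q) = -20.5 × 9.7/290.15 ≈ -0.685.
|E| ≈ 0.685 < 1, so demand is inelastic.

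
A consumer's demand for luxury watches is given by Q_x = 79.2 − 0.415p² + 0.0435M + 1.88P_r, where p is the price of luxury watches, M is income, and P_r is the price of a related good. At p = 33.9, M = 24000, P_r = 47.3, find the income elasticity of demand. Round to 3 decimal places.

1.420

At the given point, Q_x = 79.2 − 0.415(33.9)² + 0.0435(24000) + 1.88(47.3) = 79.2 − 476.9222 + 1044 + 88.924 = 735.2019.
∂Q_x/∂M = +0.0435, so E_I = 0.0435·(24000/735.2019) ≈ 1.420.
E_I > 1: normal good (luxury).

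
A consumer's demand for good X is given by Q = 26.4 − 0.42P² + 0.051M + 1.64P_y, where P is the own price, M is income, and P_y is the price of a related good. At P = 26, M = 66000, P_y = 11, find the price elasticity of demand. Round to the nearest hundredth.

-0.18

First evaluate Q: 26.4 − 0.42(26)² + 0.051(66000) + 1.64(11) = 26.4 − 283.92 + 3366 + 18.04 = 3126.52.
∂Q/∂P = −2·0.42·P = -21.84, so E_p = -21.84·(26/3126.52) ≈ -0.18.
|E_p| < 1: demand is inelastic.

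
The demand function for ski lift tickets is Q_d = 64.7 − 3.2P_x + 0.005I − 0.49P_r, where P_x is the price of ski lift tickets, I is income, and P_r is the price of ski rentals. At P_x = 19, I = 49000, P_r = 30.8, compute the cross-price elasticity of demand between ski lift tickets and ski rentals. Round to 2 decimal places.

-0.06

Substituting, Q_d = 64.7 − 3.2(19) + 0.005(49000) − 0.49(30.8) = 64.7 − 60.8 + 245 − 15.092 = 233.808.
∂Q_d/∂P_r = −0.49, so E_xy = -0.49·(30.8/233.808) ≈ -0.06.
E_xy < 0: the goods are complements.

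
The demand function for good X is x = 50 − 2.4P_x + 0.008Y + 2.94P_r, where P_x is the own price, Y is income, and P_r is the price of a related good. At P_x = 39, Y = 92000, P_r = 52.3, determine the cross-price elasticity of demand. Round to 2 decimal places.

Substituting, x = 50 − 2.4(39) + 0.008(92000) + 2.94(52.3) = 50 − 93.6 + 736 + 153.762 = 846.162.
∂x/∂P_r = +2.94, so E_xy = 2.94·(52.3/846.162) ≈ 0.18.
E_xy > 0: the goods are substitutes.

0.18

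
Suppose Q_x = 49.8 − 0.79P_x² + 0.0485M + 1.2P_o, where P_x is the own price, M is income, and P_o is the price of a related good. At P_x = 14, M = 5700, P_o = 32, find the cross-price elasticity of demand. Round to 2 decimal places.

At the given point, Q_x = 49.8 − 0.79(14)² + 0.0485(5700) + 1.2(32) = 49.8 − 154.84 + 276.45 + 38.4 = 209.81.
∂Q_x/∂P_o = +1.2, so E_xy = 1.2·(32/209.81) ≈ 0.18.
E_xy > 0: the goods are substitutes.

0.18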